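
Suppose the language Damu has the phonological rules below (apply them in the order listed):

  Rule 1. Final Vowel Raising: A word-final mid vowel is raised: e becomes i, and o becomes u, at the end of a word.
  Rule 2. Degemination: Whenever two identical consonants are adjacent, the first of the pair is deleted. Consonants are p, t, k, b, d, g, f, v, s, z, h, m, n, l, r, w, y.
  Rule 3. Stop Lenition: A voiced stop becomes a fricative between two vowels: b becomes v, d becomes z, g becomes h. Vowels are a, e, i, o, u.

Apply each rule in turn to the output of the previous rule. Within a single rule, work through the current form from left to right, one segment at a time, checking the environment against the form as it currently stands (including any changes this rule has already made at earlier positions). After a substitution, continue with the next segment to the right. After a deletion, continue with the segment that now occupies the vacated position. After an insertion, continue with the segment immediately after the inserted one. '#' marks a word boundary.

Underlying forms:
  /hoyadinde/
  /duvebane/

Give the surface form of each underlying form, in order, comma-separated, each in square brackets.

/hoyadinde/:
  Rule 1 Final Vowel Raising: [hoyadinde] → [hoyadindi]
  Rule 2 Degemination: no change — [hoyadindi]
  Rule 3 Stop Lenition: [hoyadindi] → [hoyazindi]
/duvebane/:
  Rule 1 Final Vowel Raising: [duvebane] → [duvebani]
  Rule 2 Degemination: no change — [duvebani]
  Rule 3 Stop Lenition: [duvebani] → [duvevani]

[hoyazindi], [duvevani]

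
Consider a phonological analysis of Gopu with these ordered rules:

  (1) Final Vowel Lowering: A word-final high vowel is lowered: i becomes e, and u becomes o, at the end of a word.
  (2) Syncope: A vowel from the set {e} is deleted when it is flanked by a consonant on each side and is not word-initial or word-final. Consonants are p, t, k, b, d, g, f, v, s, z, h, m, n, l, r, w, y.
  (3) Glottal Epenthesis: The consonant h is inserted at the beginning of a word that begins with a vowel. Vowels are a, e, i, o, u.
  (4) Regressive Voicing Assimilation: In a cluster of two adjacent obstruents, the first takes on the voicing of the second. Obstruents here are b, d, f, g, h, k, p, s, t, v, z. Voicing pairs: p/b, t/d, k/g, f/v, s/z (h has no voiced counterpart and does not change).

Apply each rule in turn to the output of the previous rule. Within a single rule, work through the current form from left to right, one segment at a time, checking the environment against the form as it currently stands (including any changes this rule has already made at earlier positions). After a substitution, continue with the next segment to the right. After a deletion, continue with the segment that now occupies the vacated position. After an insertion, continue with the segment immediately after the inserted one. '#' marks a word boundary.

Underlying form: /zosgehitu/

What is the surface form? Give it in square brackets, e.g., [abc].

(1) Final Vowel Lowering: [zosgehitu] → [zosgehito]
(2) Syncope: [zosgehito] → [zosghito]
(3) Glottal Epenthesis: no change — [zosghito]
(4) Regressive Voicing Assimilation: [zosghito] → [zozkhito]

[zozkhito]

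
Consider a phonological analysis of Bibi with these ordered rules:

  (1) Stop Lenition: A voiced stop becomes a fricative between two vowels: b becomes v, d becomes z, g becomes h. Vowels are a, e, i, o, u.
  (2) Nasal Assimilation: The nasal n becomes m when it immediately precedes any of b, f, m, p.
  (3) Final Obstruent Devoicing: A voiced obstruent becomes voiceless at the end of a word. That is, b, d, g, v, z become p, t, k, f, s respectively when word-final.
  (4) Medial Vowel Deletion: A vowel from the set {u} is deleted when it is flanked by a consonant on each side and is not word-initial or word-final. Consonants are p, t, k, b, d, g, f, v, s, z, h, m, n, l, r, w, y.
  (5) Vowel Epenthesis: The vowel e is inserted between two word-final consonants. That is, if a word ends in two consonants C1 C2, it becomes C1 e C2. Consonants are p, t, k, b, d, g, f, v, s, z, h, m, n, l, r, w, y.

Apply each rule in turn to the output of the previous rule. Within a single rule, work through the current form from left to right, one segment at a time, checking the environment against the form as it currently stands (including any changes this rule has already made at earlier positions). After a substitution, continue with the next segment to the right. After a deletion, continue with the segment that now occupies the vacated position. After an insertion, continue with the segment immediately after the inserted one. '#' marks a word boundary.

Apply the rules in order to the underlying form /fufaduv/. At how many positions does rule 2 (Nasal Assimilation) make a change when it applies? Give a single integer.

0

(1) Stop Lenition: [fufaduv] → [fufazuv]
(2) Nasal Assimilation: no change — [fufazuv]
(3) Final Obstruent Devoicing: [fufazuv] → [fufazuf]
(4) Medial Vowel Deletion: [fufazuf] → [ffazf]
(5) Vowel Epenthesis: [ffazf] → [ffazef]
Rule 2 changed 0 position(s).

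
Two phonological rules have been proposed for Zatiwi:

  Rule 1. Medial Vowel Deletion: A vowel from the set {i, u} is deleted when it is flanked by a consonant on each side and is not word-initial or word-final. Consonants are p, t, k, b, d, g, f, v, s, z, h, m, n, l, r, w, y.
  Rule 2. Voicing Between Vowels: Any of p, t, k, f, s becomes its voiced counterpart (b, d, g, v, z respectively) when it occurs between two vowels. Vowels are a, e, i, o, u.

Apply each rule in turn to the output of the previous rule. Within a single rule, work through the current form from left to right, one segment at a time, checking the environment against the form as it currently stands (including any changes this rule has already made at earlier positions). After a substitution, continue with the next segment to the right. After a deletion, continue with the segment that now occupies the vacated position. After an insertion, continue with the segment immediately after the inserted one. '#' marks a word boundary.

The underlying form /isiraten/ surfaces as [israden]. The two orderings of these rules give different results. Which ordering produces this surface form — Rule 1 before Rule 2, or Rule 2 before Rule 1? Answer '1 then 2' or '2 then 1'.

1 then 2

Order 1 then 2:
  1 Medial Vowel Deletion: [isiraten] → [israten]
  2 Voicing Between Vowels: [israten] → [israden]
  result: [israden]
Order 2 then 1:
  2 Voicing Between Vowels: [isiraten] → [iziraden]
  1 Medial Vowel Deletion: [iziraden] → [izraden]
  result: [izraden]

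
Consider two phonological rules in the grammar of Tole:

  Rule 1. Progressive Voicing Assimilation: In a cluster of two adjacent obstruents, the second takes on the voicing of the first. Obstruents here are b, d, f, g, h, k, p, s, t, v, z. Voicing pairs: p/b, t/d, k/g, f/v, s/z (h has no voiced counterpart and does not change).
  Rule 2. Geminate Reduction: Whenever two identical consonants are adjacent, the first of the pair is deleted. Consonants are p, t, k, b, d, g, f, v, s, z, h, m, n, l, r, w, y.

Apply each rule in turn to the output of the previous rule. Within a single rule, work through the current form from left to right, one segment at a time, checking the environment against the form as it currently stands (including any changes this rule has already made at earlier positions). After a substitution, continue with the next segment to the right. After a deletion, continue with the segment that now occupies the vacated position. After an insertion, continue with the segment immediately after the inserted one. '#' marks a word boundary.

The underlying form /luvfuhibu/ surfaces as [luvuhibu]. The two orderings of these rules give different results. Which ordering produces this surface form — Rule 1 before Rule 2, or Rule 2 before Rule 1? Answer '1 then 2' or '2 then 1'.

Order 1 then 2:
  1 Progressive Voicing Assimilation: [luvfuhibu] → [luvvuhibu]
  2 Geminate Reduction: [luvvuhibu] → [luvuhibu]
  result: [luvuhibu]
Order 2 then 1:
  2 Geminate Reduction: no change — [luvfuhibu]
  1 Progressive Voicing Assimilation: [luvfuhibu] → [luvvuhibu]
  result: [luvvuhibu]

1 then 2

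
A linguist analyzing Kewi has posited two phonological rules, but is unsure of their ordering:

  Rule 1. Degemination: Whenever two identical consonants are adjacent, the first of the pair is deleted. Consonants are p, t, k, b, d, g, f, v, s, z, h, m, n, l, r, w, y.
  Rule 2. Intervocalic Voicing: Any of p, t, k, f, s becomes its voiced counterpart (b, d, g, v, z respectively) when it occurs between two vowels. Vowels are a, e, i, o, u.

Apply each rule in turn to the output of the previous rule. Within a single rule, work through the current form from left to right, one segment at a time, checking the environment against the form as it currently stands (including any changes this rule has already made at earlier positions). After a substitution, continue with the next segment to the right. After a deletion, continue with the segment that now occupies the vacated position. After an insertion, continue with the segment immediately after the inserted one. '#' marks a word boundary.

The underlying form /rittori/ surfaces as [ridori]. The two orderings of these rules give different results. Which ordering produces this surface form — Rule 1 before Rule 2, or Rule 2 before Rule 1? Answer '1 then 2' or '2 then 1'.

1 then 2

Order 1 then 2:
  1 Degemination: [rittori] → [ritori]
  2 Intervocalic Voicing: [ritori] → [ridori]
  result: [ridori]
Order 2 then 1:
  2 Intervocalic Voicing: no change — [rittori]
  1 Degemination: [rittori] → [ritori]
  result: [ritori]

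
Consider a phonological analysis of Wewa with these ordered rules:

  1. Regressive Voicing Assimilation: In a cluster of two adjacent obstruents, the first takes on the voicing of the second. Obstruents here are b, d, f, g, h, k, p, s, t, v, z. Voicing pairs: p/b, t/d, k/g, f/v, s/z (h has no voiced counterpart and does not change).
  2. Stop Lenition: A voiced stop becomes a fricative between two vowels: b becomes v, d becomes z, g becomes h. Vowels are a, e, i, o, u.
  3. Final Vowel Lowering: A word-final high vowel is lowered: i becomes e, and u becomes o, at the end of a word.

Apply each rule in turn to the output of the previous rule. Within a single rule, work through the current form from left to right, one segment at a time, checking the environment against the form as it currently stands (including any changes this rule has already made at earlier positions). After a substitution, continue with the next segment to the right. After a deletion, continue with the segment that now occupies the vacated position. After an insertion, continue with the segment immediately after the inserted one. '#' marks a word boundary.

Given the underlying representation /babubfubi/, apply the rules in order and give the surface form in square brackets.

[bavupfuve]

1 Regressive Voicing Assimilation: [babubfubi] → [babupfubi]
2 Stop Lenition: [babupfubi] → [bavupfuvi]
3 Final Vowel Lowering: [bavupfuvi] → [bavupfuve]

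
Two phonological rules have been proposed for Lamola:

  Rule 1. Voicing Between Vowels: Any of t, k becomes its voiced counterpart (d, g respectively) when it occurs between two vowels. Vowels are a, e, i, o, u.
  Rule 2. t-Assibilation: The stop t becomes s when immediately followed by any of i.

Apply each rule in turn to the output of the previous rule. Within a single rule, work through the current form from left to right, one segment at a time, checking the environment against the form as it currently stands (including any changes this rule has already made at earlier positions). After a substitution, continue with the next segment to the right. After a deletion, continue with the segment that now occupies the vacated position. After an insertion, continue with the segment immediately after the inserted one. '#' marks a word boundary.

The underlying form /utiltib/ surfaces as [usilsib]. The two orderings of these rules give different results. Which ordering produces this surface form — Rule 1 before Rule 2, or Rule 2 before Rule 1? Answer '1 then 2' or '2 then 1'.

Order 1 then 2:
  1 Voicing Between Vowels: [utiltib] → [udiltib]
  2 t-Assibilation: [udiltib] → [udilsib]
  result: [udilsib]
Order 2 then 1:
  2 t-Assibilation: [utiltib] → [usilsib]
  1 Voicing Between Vowels: no change — [usilsib]
  result: [usilsib]

2 then 1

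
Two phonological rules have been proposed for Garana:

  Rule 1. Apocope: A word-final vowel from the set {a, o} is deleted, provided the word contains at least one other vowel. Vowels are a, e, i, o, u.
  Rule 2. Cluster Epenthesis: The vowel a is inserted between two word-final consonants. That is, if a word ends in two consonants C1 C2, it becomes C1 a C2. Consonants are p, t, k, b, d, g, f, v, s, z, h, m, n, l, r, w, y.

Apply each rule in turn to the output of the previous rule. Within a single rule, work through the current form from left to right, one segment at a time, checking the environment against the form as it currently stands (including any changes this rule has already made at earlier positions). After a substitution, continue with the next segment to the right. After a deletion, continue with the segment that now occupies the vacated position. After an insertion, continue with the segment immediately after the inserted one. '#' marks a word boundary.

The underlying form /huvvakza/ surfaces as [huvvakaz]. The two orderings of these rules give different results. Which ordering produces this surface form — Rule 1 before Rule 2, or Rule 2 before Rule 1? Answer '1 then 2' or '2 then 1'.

Order 1 then 2:
  1 Apocope: [huvvakza] → [huvvakz]
  2 Cluster Epenthesis: [huvvakz] → [huvvakaz]
  result: [huvvakaz]
Order 2 then 1:
  2 Cluster Epenthesis: no change — [huvvakza]
  1 Apocope: [huvvakza] → [huvvakz]
  result: [huvvakz]

1 then 2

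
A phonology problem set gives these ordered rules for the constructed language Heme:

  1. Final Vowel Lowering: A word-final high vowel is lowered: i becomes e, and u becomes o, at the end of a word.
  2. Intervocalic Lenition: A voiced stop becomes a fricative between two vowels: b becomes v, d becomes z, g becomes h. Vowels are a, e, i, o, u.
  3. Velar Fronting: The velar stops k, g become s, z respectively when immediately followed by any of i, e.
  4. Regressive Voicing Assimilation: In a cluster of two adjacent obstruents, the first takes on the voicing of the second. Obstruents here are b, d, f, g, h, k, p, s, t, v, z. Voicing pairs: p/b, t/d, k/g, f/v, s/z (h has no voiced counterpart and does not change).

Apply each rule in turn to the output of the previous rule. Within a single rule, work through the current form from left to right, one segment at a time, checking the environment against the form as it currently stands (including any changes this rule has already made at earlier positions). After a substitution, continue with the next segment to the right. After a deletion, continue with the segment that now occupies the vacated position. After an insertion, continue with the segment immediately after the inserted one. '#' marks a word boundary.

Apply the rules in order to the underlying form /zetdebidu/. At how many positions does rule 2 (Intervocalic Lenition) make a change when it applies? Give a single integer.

2

1 Final Vowel Lowering: [zetdebidu] → [zetdebido]
2 Intervocalic Lenition: [zetdebido] → [zetdevizo]
3 Velar Fronting: no change — [zetdevizo]
4 Regressive Voicing Assimilation: [zetdevizo] → [zeddevizo]
Rule 2 changed 2 position(s).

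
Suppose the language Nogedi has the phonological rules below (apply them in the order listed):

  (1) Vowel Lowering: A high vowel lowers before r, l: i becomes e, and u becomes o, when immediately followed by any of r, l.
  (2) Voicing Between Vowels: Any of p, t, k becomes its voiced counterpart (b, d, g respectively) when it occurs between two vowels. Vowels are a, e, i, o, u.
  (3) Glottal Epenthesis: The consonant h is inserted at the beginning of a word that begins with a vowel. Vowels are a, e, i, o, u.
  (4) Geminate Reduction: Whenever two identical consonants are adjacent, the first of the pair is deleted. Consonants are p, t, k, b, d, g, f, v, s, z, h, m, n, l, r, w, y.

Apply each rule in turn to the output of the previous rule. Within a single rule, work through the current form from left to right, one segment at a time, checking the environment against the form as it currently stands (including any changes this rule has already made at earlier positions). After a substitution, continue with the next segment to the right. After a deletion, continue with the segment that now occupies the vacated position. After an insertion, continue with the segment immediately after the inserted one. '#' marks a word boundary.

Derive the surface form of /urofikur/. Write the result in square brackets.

(1) Vowel Lowering: [urofikur] → [orofikor]
(2) Voicing Between Vowels: [orofikor] → [orofigor]
(3) Glottal Epenthesis: [orofigor] → [horofigor]
(4) Geminate Reduction: no change — [horofigor]

[horofigor]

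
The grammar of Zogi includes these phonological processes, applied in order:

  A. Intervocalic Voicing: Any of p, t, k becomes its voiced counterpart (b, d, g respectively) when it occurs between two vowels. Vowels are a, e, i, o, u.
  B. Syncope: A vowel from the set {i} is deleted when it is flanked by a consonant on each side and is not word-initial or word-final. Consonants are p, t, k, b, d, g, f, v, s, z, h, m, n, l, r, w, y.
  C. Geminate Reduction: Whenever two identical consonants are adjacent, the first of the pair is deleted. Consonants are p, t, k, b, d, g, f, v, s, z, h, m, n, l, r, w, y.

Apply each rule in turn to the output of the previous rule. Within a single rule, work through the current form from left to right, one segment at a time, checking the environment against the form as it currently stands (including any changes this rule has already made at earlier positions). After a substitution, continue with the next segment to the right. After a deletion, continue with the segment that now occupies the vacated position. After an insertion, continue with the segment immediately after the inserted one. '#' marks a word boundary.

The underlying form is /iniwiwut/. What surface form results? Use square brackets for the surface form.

A Intervocalic Voicing: no change — [iniwiwut]
B Syncope: [iniwiwut] → [inwwut]
C Geminate Reduction: [inwwut] → [inwut]

[inwut]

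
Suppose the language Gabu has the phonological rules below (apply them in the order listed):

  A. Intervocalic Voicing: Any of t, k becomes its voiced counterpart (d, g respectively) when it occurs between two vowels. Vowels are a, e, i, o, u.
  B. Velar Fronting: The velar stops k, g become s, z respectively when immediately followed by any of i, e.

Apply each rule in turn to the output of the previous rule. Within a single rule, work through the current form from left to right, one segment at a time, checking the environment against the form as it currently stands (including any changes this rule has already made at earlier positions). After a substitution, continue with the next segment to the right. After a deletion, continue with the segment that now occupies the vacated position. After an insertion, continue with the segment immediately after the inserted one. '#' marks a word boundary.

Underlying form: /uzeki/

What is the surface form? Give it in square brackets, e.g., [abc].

[uzezi]

A Intervocalic Voicing: [uzeki] → [uzegi]
B Velar Fronting: [uzegi] → [uzezi]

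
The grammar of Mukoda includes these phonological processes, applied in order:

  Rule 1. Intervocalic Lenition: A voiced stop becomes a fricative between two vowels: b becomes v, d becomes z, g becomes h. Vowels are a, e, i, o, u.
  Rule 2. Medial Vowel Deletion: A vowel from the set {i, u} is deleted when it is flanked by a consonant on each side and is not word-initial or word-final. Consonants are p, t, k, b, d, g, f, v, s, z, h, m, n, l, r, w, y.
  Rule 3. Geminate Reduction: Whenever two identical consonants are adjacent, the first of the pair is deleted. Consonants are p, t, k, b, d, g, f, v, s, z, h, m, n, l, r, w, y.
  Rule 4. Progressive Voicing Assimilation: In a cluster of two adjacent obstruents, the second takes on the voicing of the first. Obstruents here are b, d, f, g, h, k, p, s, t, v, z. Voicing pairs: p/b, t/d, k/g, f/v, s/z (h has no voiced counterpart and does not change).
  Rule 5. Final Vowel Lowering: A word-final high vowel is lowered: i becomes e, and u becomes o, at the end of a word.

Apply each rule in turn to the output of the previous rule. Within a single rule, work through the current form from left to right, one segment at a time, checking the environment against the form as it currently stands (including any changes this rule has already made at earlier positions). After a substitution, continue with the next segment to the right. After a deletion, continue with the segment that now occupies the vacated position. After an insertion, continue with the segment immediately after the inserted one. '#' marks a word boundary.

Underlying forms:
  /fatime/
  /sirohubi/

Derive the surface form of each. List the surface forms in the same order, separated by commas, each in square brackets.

[fatme], [srohfe]

/fatime/:
  Rule 1 Intervocalic Lenition: no change — [fatime]
  Rule 2 Medial Vowel Deletion: [fatime] → [fatme]
  Rule 3 Geminate Reduction: no change — [fatme]
  Rule 4 Progressive Voicing Assimilation: no change — [fatme]
  Rule 5 Final Vowel Lowering: no change — [fatme]
/sirohubi/:
  Rule 1 Intervocalic Lenition: [sirohubi] → [sirohuvi]
  Rule 2 Medial Vowel Deletion: [sirohuvi] → [srohvi]
  Rule 3 Geminate Reduction: no change — [srohvi]
  Rule 4 Progressive Voicing Assimilation: [srohvi] → [srohfi]
  Rule 5 Final Vowel Lowering: [srohfi] → [srohfe]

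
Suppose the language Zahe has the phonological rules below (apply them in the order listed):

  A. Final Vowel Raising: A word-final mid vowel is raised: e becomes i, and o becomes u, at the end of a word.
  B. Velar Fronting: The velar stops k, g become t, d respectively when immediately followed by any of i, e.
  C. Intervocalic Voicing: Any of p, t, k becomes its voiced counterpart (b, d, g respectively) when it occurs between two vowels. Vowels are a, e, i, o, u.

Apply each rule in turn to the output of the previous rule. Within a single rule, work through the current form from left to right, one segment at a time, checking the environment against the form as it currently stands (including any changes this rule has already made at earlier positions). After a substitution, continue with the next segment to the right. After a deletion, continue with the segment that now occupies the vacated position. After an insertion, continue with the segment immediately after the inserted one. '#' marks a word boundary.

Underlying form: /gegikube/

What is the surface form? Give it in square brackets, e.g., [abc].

A Final Vowel Raising: [gegikube] → [gegikubi]
B Velar Fronting: [gegikubi] → [dedikubi]
C Intervocalic Voicing: [dedikubi] → [dedigubi]

[dedigubi]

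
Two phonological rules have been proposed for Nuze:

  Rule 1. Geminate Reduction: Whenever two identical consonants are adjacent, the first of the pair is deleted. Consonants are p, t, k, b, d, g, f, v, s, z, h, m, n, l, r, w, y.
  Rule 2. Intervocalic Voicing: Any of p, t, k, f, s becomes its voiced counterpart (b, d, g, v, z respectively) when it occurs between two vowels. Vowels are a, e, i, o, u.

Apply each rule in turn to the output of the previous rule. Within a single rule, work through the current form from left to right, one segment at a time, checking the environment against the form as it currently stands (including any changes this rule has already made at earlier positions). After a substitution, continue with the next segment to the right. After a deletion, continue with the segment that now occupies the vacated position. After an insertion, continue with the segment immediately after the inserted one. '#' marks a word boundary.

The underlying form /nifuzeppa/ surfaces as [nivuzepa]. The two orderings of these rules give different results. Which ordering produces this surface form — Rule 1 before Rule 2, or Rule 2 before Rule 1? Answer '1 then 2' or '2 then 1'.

Order 1 then 2:
  1 Geminate Reduction: [nifuzeppa] → [nifuzepa]
  2 Intervocalic Voicing: [nifuzepa] → [nivuzeba]
  result: [nivuzeba]
Order 2 then 1:
  2 Intervocalic Voicing: [nifuzeppa] → [nivuzeppa]
  1 Geminate Reduction: [nivuzeppa] → [nivuzepa]
  result: [nivuzepa]

2 then 1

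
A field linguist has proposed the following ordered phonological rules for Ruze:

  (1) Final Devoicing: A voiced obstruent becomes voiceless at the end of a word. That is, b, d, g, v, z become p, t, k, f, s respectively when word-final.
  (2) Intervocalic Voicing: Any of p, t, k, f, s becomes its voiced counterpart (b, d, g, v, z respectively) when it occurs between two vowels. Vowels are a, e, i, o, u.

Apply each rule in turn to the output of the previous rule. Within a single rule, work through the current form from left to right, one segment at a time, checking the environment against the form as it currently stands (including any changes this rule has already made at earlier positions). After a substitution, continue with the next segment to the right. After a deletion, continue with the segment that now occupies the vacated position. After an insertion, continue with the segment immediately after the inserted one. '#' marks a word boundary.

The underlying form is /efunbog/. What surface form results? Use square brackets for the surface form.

[evunbok]

(1) Final Devoicing: [efunbog] → [efunbok]
(2) Intervocalic Voicing: [efunbok] → [evunbok]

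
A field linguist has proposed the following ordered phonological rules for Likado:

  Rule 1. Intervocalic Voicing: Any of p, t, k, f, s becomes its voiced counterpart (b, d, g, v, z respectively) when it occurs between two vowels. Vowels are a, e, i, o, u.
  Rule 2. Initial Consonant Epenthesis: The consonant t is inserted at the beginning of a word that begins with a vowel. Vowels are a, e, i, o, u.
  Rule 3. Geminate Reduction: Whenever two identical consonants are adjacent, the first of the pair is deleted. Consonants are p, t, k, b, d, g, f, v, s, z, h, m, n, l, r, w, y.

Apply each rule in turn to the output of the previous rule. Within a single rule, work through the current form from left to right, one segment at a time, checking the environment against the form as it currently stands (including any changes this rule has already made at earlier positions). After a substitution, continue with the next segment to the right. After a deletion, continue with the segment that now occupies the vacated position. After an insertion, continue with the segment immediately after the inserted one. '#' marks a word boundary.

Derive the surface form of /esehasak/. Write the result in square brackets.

[tezehazak]

Rule 1 Intervocalic Voicing: [esehasak] → [ezehazak]
Rule 2 Initial Consonant Epenthesis: [ezehazak] → [tezehazak]
Rule 3 Geminate Reduction: no change — [tezehazak]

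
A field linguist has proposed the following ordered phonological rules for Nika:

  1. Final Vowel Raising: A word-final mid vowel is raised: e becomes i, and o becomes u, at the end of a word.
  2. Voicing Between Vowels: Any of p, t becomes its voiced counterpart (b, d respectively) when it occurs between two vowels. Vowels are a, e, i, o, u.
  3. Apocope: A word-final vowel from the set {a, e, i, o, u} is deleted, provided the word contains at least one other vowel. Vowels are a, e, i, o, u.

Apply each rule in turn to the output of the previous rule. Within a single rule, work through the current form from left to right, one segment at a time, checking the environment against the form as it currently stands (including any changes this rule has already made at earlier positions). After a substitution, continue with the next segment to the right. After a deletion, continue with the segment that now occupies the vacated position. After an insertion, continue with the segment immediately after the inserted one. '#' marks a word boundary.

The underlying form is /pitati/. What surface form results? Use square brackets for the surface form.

[pidad]

1 Final Vowel Raising: no change — [pitati]
2 Voicing Between Vowels: [pitati] → [pidadi]
3 Apocope: [pidadi] → [pidad]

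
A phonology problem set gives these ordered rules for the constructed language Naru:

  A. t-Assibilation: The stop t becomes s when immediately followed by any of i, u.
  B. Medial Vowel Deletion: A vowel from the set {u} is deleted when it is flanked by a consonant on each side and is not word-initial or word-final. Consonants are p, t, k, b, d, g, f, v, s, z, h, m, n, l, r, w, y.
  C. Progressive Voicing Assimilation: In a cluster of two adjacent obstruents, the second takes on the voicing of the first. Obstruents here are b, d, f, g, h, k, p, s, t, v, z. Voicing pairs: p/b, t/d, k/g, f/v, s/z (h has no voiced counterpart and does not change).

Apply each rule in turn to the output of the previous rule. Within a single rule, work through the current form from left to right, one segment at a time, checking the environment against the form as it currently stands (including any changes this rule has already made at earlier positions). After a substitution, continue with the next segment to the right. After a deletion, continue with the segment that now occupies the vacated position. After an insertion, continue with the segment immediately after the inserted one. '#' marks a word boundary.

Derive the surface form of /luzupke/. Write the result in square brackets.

A t-Assibilation: no change — [luzupke]
B Medial Vowel Deletion: [luzupke] → [lzpke]
C Progressive Voicing Assimilation: [lzpke] → [lzbge]

[lzbge]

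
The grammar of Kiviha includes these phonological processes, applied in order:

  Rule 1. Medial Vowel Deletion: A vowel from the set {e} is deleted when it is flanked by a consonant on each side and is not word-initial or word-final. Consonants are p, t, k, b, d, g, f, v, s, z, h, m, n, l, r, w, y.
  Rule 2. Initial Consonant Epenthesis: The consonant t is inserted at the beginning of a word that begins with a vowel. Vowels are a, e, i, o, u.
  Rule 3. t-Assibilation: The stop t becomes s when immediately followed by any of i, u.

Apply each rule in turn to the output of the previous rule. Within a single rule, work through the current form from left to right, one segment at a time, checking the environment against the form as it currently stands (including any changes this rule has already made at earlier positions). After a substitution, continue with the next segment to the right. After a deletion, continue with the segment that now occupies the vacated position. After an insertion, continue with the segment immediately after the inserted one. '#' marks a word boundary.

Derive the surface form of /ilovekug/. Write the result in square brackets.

Rule 1 Medial Vowel Deletion: [ilovekug] → [ilovkug]
Rule 2 Initial Consonant Epenthesis: [ilovkug] → [tilovkug]
Rule 3 t-Assibilation: [tilovkug] → [silovkug]

[silovkug]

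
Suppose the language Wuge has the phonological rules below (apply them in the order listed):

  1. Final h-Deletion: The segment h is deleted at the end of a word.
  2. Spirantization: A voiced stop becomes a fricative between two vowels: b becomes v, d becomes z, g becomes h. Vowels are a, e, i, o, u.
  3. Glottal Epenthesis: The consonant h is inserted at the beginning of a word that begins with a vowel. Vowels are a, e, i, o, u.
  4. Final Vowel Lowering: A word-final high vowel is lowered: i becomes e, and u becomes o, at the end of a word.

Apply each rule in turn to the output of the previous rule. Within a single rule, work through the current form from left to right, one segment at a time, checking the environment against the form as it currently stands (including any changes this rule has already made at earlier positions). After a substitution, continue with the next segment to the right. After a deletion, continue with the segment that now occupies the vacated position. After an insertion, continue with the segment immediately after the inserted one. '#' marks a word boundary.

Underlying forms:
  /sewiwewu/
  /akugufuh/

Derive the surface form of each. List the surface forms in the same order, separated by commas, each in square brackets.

/sewiwewu/:
  1 Final h-Deletion: no change — [sewiwewu]
  2 Spirantization: no change — [sewiwewu]
  3 Glottal Epenthesis: no change — [sewiwewu]
  4 Final Vowel Lowering: [sewiwewu] → [sewiwewo]
/akugufuh/:
  1 Final h-Deletion: [akugufuh] → [akugufu]
  2 Spirantization: [akugufu] → [akuhufu]
  3 Glottal Epenthesis: [akuhufu] → [hakuhufu]
  4 Final Vowel Lowering: [hakuhufu] → [hakuhufo]

[sewiwewo], [hakuhufo]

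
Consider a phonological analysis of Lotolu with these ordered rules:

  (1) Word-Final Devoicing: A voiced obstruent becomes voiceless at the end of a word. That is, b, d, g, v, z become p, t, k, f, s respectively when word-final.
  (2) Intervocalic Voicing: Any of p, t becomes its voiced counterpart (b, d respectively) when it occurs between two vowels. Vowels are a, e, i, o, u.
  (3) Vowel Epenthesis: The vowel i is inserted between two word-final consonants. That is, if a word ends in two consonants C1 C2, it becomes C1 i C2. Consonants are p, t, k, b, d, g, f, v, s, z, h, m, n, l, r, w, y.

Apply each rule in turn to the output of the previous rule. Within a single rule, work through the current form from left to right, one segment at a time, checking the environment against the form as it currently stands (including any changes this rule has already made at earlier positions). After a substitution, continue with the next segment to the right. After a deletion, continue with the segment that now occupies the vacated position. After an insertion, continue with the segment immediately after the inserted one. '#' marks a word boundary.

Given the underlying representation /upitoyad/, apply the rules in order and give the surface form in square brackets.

(1) Word-Final Devoicing: [upitoyad] → [upitoyat]
(2) Intervocalic Voicing: [upitoyat] → [ubidoyat]
(3) Vowel Epenthesis: no change — [ubidoyat]

[ubidoyat]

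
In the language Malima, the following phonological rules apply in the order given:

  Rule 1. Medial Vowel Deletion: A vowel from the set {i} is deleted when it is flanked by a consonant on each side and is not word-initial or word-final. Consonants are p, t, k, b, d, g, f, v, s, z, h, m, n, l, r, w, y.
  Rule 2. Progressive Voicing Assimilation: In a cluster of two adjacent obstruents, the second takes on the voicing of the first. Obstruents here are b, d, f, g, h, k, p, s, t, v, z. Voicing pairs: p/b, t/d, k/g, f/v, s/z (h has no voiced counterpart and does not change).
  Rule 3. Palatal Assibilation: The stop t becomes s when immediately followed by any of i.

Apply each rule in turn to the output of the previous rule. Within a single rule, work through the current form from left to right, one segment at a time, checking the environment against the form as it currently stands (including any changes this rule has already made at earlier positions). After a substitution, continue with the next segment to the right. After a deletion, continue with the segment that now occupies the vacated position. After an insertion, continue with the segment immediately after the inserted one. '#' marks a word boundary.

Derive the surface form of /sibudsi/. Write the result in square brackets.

[spudzi]

Rule 1 Medial Vowel Deletion: [sibudsi] → [sbudsi]
Rule 2 Progressive Voicing Assimilation: [sbudsi] → [spudzi]
Rule 3 Palatal Assibilation: no change — [spudzi]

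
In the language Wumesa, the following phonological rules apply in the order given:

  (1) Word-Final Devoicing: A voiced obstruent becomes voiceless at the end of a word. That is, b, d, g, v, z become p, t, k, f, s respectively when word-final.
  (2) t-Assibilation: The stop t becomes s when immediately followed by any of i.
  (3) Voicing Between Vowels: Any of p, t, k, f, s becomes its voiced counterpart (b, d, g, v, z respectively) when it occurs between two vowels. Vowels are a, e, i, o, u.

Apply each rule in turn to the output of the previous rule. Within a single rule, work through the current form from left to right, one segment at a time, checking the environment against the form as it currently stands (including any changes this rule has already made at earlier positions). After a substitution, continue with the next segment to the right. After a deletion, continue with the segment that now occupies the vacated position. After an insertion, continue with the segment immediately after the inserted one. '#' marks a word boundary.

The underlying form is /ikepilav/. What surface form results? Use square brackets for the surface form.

(1) Word-Final Devoicing: [ikepilav] → [ikepilaf]
(2) t-Assibilation: no change — [ikepilaf]
(3) Voicing Between Vowels: [ikepilaf] → [igebilaf]

[igebilaf]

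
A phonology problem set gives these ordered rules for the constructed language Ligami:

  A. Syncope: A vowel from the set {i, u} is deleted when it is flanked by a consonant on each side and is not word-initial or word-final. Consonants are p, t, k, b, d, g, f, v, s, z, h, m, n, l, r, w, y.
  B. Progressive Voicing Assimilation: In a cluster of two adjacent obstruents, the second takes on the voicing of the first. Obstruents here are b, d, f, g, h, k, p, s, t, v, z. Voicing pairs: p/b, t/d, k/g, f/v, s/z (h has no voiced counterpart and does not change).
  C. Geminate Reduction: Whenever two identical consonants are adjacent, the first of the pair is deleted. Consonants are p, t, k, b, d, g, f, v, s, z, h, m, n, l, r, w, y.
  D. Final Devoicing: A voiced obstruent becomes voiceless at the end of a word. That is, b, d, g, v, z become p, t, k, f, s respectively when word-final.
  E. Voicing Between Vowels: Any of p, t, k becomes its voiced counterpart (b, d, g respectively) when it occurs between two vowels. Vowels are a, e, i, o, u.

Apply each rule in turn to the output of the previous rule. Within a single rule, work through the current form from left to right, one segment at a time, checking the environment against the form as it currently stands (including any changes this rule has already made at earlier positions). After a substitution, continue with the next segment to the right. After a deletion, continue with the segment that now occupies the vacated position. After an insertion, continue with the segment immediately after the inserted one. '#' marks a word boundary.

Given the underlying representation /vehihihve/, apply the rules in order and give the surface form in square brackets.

[vehfe]

A Syncope: [vehihihve] → [vehhhve]
B Progressive Voicing Assimilation: [vehhhve] → [vehhhfe]
C Geminate Reduction: [vehhhfe] → [vehfe]
D Final Devoicing: no change — [vehfe]
E Voicing Between Vowels: no change — [vehfe]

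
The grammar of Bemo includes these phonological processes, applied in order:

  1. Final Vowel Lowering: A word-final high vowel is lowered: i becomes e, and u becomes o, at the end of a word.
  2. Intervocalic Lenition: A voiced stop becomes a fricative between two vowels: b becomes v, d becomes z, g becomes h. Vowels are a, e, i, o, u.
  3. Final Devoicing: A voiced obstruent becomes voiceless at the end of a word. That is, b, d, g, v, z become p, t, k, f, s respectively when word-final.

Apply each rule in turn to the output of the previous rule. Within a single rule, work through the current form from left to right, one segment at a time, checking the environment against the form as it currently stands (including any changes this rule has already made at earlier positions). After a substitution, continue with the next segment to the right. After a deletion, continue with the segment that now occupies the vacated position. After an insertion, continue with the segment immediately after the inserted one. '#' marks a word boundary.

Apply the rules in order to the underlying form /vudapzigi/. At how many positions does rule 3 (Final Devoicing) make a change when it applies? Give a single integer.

1 Final Vowel Lowering: [vudapzigi] → [vudapzige]
2 Intervocalic Lenition: [vudapzige] → [vuzapzihe]
3 Final Devoicing: no change — [vuzapzihe]
Rule 3 changed 0 position(s).

0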